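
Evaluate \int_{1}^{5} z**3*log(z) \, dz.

-39 + 625*log(5)/4

Integrate by parts once (u = ln z, dv = z**3 dz).
An antiderivative is F(z) = z**4*(4*log(z) - 1)/16.
Then F(5) - F(1) = (-625/16 + 625*log(5)/4) - (-1/16) = -39 + 625*log(5)/4.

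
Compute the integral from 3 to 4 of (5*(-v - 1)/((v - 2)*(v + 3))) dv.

Factor the denominator: v**2 + v - 6 = (v + 3)(v - 2).
Partial fractions: 5*(-v - 1)/((v - 2)*(v + 3)) = -2/(v + 3) - 3/(v - 2).
An antiderivative is F(v) = -3*log(v - 2) - 2*log(v + 3).
Then F(4) - F(3) = (-2*log(7) - 3*log(2)) - (-log(36)) = log(9/98).

log(9/98)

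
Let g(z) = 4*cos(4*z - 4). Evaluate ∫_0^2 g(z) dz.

2*sin(4)

Let u = 4*z - 4, so du = 4 dz. When z = 0, u = -4; when z = 2, u = 4.
The integral becomes ∫ cos(u) du from -4 to 4, with antiderivative sin(u).
Back in z: F(z) = sin(4*z - 4).
Then F(2) - F(0) = (sin(4)) - (-sin(4)) = 2*sin(4).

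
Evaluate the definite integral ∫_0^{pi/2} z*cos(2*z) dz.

Integrate by parts once (u = z, dv = cos(2*z) dz).
An antiderivative is F(z) = z*sin(2*z)/2 + cos(2*z)/4.
Then F(pi/2) - F(0) = (-1/4) - (1/4) = -1/2.

-1/2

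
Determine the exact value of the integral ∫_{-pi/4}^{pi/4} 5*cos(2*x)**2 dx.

Use the identity cos^2(2*x) = (1 + cos(4*x))/2.
An antiderivative is F(x) = 5*x/2 + 5*sin(4*x)/8.
Then F(pi/4) - F(-pi/4) = (5*pi/8) - (-5*pi/8) = 5*pi/4.

5*pi/4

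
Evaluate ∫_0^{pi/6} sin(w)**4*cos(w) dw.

Let u = sin(w), so du = cos(w) dw. When w = 0, u = 0; when w = pi/6, u = 1/2.
The integral becomes ∫ u**4 du from 0 to 1/2, with antiderivative u**5/5.
Back in w: F(w) = sin(w)**5/5.
Then F(pi/6) - F(0) = (1/160) - (0) = 1/160.

1/160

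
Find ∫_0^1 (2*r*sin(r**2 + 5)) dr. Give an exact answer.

-cos(6) + cos(5)

Let u = r**2 + 5, so du = 2*r dr. When r = 0, u = 5; when r = 1, u = 6.
The integral becomes ∫ sin(u) du from 5 to 6, with antiderivative -cos(u).
Back in r: F(r) = -cos(r**2 + 5).
Then F(1) - F(0) = (-cos(6)) - (-cos(5)) = -cos(6) + cos(5).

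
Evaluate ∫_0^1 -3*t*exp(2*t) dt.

Integrate by parts once (u = t, dv = -3*exp(2*t) dt).
An antiderivative is F(t) = (-6*t + 3)*exp(2*t)/4.
Then F(1) - F(0) = (-3*exp(2)/4) - (3/4) = -3*exp(2)/4 - 3/4.

-3*exp(2)/4 - 3/4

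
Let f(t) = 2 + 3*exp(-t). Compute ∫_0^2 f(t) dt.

An antiderivative is F(t) = 2*t - 3*exp(-t).
Then F(2) - F(0) = (4 - 3*exp(-2)) - (-3) = 7 - 3*exp(-2).

7 - 3*exp(-2)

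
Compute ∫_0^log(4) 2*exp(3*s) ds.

42

Let u = exp(s), so du = exp(s) ds. When s = 0, u = 1; when s = log(4), u = 4.
The integral becomes 2·∫ u**2 du from 1 to 4, with antiderivative 2*u**3/3.
Back in s: F(s) = 2*exp(3*s)/3.
Then F(log(4)) - F(0) = (128/3) - (2/3) = 42.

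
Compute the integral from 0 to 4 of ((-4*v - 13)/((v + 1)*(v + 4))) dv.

Factor the denominator: v**2 + 5*v + 4 = (v + 4)(v + 1).
Partial fractions: (-4*v - 13)/((v + 1)*(v + 4)) = -1/(v + 4) - 3/(v + 1).
An antiderivative is F(v) = -3*log(v + 1) - log(v + 4).
Then F(4) - F(0) = (-3*log(5) - 3*log(2)) - (-log(4)) = -3*log(5) - log(2).

-3*log(5) - log(2)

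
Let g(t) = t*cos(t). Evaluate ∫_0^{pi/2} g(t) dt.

Integrate by parts once (u = t, dv = cos(t) dt).
An antiderivative is F(t) = t*sin(t) + cos(t).
Then F(pi/2) - F(0) = (pi/2) - (1) = -1 + pi/2.

-1 + pi/2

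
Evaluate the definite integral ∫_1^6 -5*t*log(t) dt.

-90*log(3) - 90*log(2) + 175/4

Integrate by parts once (u = ln t, dv = -5*t dt).
An antiderivative is F(t) = -5*t**2*(2*log(t) - 1)/4.
Then F(6) - F(1) = (-90*log(3) - 90*log(2) + 45) - (5/4) = -90*log(3) - 90*log(2) + 175/4.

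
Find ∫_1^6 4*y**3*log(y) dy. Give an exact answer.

-1295/4 + 1296*log(2) + 1296*log(3)

Integrate by parts once (u = ln y, dv = 4*y**3 dy).
An antiderivative is F(y) = y**4*(4*log(y) - 1)/4.
Then F(6) - F(1) = (-324 + 1296*log(2) + 1296*log(3)) - (-1/4) = -1295/4 + 1296*log(2) + 1296*log(3).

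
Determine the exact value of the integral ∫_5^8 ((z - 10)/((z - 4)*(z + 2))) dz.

Factor the denominator: z**2 - 2*z - 8 = (z + 2)(z - 4).
Partial fractions: (z - 10)/((z - 4)*(z + 2)) = 2/(z + 2) - 1/(z - 4).
An antiderivative is F(z) = -log(z - 4) + 2*log(z + 2).
Then F(8) - F(5) = (log(25)) - (log(49)) = log(25/49).

log(25/49)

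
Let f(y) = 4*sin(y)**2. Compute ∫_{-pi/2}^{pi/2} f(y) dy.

Use the identity sin^2(y) = (1 - cos(2*y))/2.
An antiderivative is F(y) = 2*y - sin(2*y).
Then F(pi/2) - F(-pi/2) = (pi) - (-pi) = 2*pi.

2*pi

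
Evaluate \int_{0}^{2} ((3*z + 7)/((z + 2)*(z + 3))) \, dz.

Factor the denominator: z**2 + 5*z + 6 = (z + 3)(z + 2).
Partial fractions: (3*z + 7)/((z + 2)*(z + 3)) = 2/(z + 3) + 1/(z + 2).
An antiderivative is F(z) = log(z + 2) + 2*log(z + 3).
Then F(2) - F(0) = (log(100)) - (log(18)) = log(50/9).

log(50/9)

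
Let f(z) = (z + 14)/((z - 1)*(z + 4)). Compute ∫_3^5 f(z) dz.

-4*log(3) + 3*log(2) + 2*log(7)

Factor the denominator: z**2 + 3*z - 4 = (z + 4)(z - 1).
Partial fractions: (z + 14)/((z - 1)*(z + 4)) = -2/(z + 4) + 3/(z - 1).
An antiderivative is F(z) = 3*log(z - 1) - 2*log(z + 4).
Then F(5) - F(3) = (log(64/81)) - (log(8/49)) = -4*log(3) + 3*log(2) + 2*log(7).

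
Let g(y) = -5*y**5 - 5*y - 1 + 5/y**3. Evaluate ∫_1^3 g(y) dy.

-5638/9

By the power rule, an antiderivative is F(y) = -5*y**6/6 - 5*y**2/2 - y - 5/(2*y**2).
Then F(3) - F(1) = (-11399/18) - (-41/6) = -5638/9.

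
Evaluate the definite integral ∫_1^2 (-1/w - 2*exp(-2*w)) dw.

-log(2) - exp(-2) + exp(-4)

An antiderivative is F(w) = -log(w) + exp(-2*w).
Then F(2) - F(1) = (-log(2) + exp(-4)) - (exp(-2)) = -log(2) - exp(-2) + exp(-4).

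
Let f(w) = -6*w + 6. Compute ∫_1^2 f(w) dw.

-3

By the power rule, an antiderivative is F(w) = -3*w**2 + 6*w.
Then F(2) - F(1) = (0) - (3) = -3.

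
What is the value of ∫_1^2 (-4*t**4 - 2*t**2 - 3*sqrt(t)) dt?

-412/15 - 4*sqrt(2)

By the power rule, an antiderivative is F(t) = -4*t**5/5 - 2*t**(3/2) - 2*t**3/3.
Then F(2) - F(1) = (-464/15 - 4*sqrt(2)) - (-52/15) = -412/15 - 4*sqrt(2).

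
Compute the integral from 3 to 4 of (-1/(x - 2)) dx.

An antiderivative is F(x) = -log(x - 2).
Then F(4) - F(3) = (-log(2)) - (0) = -log(2).

-log(2)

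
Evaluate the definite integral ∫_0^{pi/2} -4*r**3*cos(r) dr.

-24 - pi**3/2 + 12*pi

Integrate by parts 3 times (u = r^3, dv = -4*cos(r) dr).
An antiderivative is F(r) = -4*r**3*sin(r) - 12*r**2*cos(r) + 24*r*sin(r) + 24*cos(r).
Then F(pi/2) - F(0) = (pi*(24 - pi**2)/2) - (24) = -24 - pi**3/2 + 12*pi.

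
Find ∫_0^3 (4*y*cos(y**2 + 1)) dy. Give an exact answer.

Let u = y**2 + 1, so du = 2*y dy. When y = 0, u = 1; when y = 3, u = 10.
The integral becomes 2·∫ cos(u) du from 1 to 10, with antiderivative 2*sin(u).
Back in y: F(y) = 2*sin(y**2 + 1).
Then F(3) - F(0) = (2*sin(10)) - (2*sin(1)) = -2*sin(1) + 2*sin(10).

-2*sin(1) + 2*sin(10)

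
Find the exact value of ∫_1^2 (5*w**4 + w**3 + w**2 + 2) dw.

By the power rule, an antiderivative is F(w) = w**5 + w**4/4 + w**3/3 + 2*w.
Then F(2) - F(1) = (128/3) - (43/12) = 469/12.

469/12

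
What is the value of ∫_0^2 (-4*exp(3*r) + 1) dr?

An antiderivative is F(r) = -4*exp(3*r)/3 + r.
Then F(2) - F(0) = (2 - 4*exp(6)/3) - (-4/3) = 10/3 - 4*exp(6)/3.

10/3 - 4*exp(6)/3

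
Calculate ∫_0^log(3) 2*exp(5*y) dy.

Let u = exp(y), so du = exp(y) dy. When y = 0, u = 1; when y = log(3), u = 3.
The integral becomes 2·∫ u**4 du from 1 to 3, with antiderivative 2*u**5/5.
Back in y: F(y) = 2*exp(5*y)/5.
Then F(log(3)) - F(0) = (486/5) - (2/5) = 484/5.

484/5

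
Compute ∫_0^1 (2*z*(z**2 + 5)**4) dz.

Let u = z**2 + 5, so du = 2*z dz. When z = 0, u = 5; when z = 1, u = 6.
The integral becomes ∫ u**4 du from 5 to 6, with antiderivative u**5/5.
Back in z: F(z) = (z**2 + 5)**5/5.
Then F(1) - F(0) = (7776/5) - (625) = 4651/5.

4651/5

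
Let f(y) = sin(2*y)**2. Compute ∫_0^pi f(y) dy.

Use the identity sin^2(2*y) = (1 - cos(4*y))/2.
An antiderivative is F(y) = y/2 - sin(4*y)/8.
Then F(pi) - F(0) = (pi/2) - (0) = pi/2.

pi/2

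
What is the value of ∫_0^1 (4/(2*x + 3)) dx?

Let u = 2*x + 3, so du = 2 dx. When x = 0, u = 3; when x = 1, u = 5.
The integral becomes 2·∫ 1/u du from 3 to 5, with antiderivative 2*log(u).
Back in x: F(x) = 2*log(2*x + 3).
Then F(1) - F(0) = (log(25)) - (log(9)) = log(25/9).

log(25/9)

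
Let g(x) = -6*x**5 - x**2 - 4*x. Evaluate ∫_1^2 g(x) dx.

By the power rule, an antiderivative is F(x) = -x**6 - x**3/3 - 2*x**2.
Then F(2) - F(1) = (-224/3) - (-10/3) = -214/3.

-214/3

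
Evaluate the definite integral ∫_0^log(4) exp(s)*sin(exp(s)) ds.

Let u = exp(s), so du = exp(s) ds. When s = 0, u = 1; when s = log(4), u = 4.
The integral becomes ∫ sin(u) du from 1 to 4, with antiderivative -cos(u).
Back in s: F(s) = -cos(exp(s)).
Then F(log(4)) - F(0) = (-cos(4)) - (-cos(1)) = cos(1) - cos(4).

cos(1) - cos(4)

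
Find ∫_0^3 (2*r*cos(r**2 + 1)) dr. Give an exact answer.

-sin(1) + sin(10)

Let u = r**2 + 1, so du = 2*r dr. When r = 0, u = 1; when r = 3, u = 10.
The integral becomes ∫ cos(u) du from 1 to 10, with antiderivative sin(u).
Back in r: F(r) = sin(r**2 + 1).
Then F(3) - F(0) = (sin(10)) - (sin(1)) = -sin(1) + sin(10).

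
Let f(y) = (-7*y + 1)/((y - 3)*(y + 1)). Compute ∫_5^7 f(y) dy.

Factor the denominator: y**2 - 2*y - 3 = (y + 1)(y - 3).
Partial fractions: (-7*y + 1)/((y - 3)*(y + 1)) = -2/(y + 1) - 5/(y - 3).
An antiderivative is F(y) = -5*log(y - 3) - 2*log(y + 1).
Then F(7) - F(5) = (-16*log(2)) - (-7*log(2) - 2*log(3)) = -9*log(2) + 2*log(3).

-9*log(2) + 2*log(3)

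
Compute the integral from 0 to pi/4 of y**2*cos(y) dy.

Integrate by parts twice (u = y^2, dv = cos(y) dy).
An antiderivative is F(y) = y**2*sin(y) + 2*y*cos(y) - 2*sin(y).
Then F(pi/4) - F(0) = (sqrt(2)*(-32 + pi**2 + 8*pi)/32) - (0) = sqrt(2)*(-32 + pi**2 + 8*pi)/32.

sqrt(2)*(-32 + pi**2 + 8*pi)/32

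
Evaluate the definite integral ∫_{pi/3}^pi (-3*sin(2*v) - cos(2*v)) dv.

An antiderivative is F(v) = -sin(2*v)/2 + 3*cos(2*v)/2.
Then F(pi) - F(pi/3) = (3/2) - (-3/4 - sqrt(3)/4) = sqrt(3)/4 + 9/4.

sqrt(3)/4 + 9/4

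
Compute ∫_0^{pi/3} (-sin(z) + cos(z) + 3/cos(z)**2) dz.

-1/2 + 7*sqrt(3)/2

An antiderivative is F(z) = sin(z) + cos(z) + 3*tan(z).
Then F(pi/3) - F(0) = (1/2 + 7*sqrt(3)/2) - (1) = -1/2 + 7*sqrt(3)/2.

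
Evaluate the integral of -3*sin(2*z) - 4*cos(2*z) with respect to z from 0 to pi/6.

An antiderivative is F(z) = -2*sin(2*z) + 3*cos(2*z)/2.
Then F(pi/6) - F(0) = (3/4 - sqrt(3)) - (3/2) = -sqrt(3) - 3/4.

-sqrt(3) - 3/4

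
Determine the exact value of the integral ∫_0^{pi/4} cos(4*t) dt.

An antiderivative is F(t) = sin(4*t)/4.
Then F(pi/4) - F(0) = (0) - (0) = 0.

0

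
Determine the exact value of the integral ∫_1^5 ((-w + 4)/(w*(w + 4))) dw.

Factor the denominator: w**2 + 4*w = (w + 4)w.
Partial fractions: (-w + 4)/(w*(w + 4)) = -2/(w + 4) + 1/w.
An antiderivative is F(w) = log(w) - 2*log(w + 4).
Then F(5) - F(1) = (log(5/81)) - (-log(25)) = -4*log(3) + 3*log(5).

-4*log(3) + 3*log(5)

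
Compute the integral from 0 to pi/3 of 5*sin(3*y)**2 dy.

Use the identity sin^2(3*y) = (1 - cos(6*y))/2.
An antiderivative is F(y) = 5*y/2 - 5*sin(6*y)/12.
Then F(pi/3) - F(0) = (5*pi/6) - (0) = 5*pi/6.

5*pi/6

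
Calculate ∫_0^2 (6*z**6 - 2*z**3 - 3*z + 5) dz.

740/7

By the power rule, an antiderivative is F(z) = 6*z**7/7 - z**4/2 - 3*z**2/2 + 5*z.
Then F(2) - F(0) = (740/7) - (0) = 740/7.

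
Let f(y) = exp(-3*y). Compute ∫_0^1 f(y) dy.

-(1 - exp(3))*exp(-3)/3

An antiderivative is F(y) = -exp(-3*y)/3.
Then F(1) - F(0) = (-exp(-3)/3) - (-1/3) = -(1 - exp(3))*exp(-3)/3.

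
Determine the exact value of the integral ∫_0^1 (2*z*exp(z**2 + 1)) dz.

Let u = z**2 + 1, so du = 2*z dz. When z = 0, u = 1; when z = 1, u = 2.
The integral becomes ∫ exp(u) du from 1 to 2, with antiderivative exp(u).
Back in z: F(z) = exp(z**2 + 1).
Then F(1) - F(0) = (exp(2)) - (exp(1)) = -exp(1) + exp(2).

-exp(1) + exp(2)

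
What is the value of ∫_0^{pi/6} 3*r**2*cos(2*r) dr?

Integrate by parts twice (u = r^2, dv = 3*cos(2*r) dr).
An antiderivative is F(r) = 3*r**2*sin(2*r)/2 + 3*r*cos(2*r)/2 - 3*sin(2*r)/4.
Then F(pi/6) - F(0) = (-3*sqrt(3)/8 + sqrt(3)*pi**2/48 + pi/8) - (0) = -3*sqrt(3)/8 + sqrt(3)*pi**2/48 + pi/8.

-3*sqrt(3)/8 + sqrt(3)*pi**2/48 + pi/8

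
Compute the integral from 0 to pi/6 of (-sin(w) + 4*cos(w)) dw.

An antiderivative is F(w) = 4*sin(w) + cos(w).
Then F(pi/6) - F(0) = (sqrt(3)/2 + 2) - (1) = sqrt(3)/2 + 1.

sqrt(3)/2 + 1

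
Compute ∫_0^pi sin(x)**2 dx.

pi/2

Use the identity sin^2(x) = (1 - cos(2*x))/2.
An antiderivative is F(x) = x/2 - sin(2*x)/4.
Then F(pi) - F(0) = (pi/2) - (0) = pi/2.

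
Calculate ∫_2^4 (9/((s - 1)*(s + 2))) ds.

log(8)

Factor the denominator: s**2 + s - 2 = (s + 2)(s - 1).
Partial fractions: 9/((s - 1)*(s + 2)) = -3/(s + 2) + 3/(s - 1).
An antiderivative is F(s) = 3*log(s - 1) - 3*log(s + 2).
Then F(4) - F(2) = (-log(8)) - (-log(64)) = log(8).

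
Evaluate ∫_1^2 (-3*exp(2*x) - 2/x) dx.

An antiderivative is F(x) = -3*exp(2*x)/2 - 2*log(x).
Then F(2) - F(1) = (-3*exp(4)/2 - log(4)) - (-3*exp(2)/2) = -3*exp(4)/2 - log(4) + 3*exp(2)/2.

-3*exp(4)/2 - log(4) + 3*exp(2)/2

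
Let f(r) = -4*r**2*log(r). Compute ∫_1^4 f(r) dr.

Integrate by parts once (u = ln r, dv = -4*r**2 dr).
An antiderivative is F(r) = -4*r**3*(3*log(r) - 1)/9.
Then F(4) - F(1) = (256/9 - 512*log(2)/3) - (4/9) = 28 - 512*log(2)/3.

28 - 512*log(2)/3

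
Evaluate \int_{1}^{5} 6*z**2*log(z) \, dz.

-248/3 + 250*log(5)

Integrate by parts once (u = ln z, dv = 6*z**2 dz).
An antiderivative is F(z) = 2*z**3*(3*log(z) - 1)/3.
Then F(5) - F(1) = (-250/3 + 250*log(5)) - (-2/3) = -248/3 + 250*log(5).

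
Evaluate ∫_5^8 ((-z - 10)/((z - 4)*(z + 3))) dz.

-7*log(2) + log(11)

Factor the denominator: z**2 - z - 12 = (z + 3)(z - 4).
Partial fractions: (-z - 10)/((z - 4)*(z + 3)) = 1/(z + 3) - 2/(z - 4).
An antiderivative is F(z) = -2*log(z - 4) + log(z + 3).
Then F(8) - F(5) = (log(11/16)) - (log(8)) = -7*log(2) + log(11).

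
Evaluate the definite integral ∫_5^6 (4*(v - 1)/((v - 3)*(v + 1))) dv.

Factor the denominator: v**2 - 2*v - 3 = (v + 1)(v - 3).
Partial fractions: 4*(v - 1)/((v - 3)*(v + 1)) = 2/(v + 1) + 2/(v - 3).
An antiderivative is F(v) = 2*log(v - 3) + 2*log(v + 1).
Then F(6) - F(5) = (2*log(3) + 2*log(7)) - (2*log(3) + 4*log(2)) = log(49/16).

log(49/16)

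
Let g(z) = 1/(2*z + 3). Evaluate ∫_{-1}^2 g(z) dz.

An antiderivative is F(z) = log(2*z + 3)/2.
Then F(2) - F(-1) = (log(7)/2) - (0) = log(7)/2.

log(7)/2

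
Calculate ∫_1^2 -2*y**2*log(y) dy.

Integrate by parts once (u = ln y, dv = -2*y**2 dy).
An antiderivative is F(y) = -2*y**3*(3*log(y) - 1)/9.
Then F(2) - F(1) = (16/9 - 16*log(2)/3) - (2/9) = 14/9 - 16*log(2)/3.

14/9 - 16*log(2)/3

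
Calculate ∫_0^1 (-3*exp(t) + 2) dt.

An antiderivative is F(t) = 2*t - 3*exp(t).
Then F(1) - F(0) = (2 - 3*E) - (-3) = 5 - 3*E.

5 - 3*E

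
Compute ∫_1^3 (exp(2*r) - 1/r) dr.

-exp(2)/2 - log(3) + exp(6)/2

An antiderivative is F(r) = exp(2*r)/2 - log(r).
Then F(3) - F(1) = (-log(3) + exp(6)/2) - (exp(2)/2) = -exp(2)/2 - log(3) + exp(6)/2.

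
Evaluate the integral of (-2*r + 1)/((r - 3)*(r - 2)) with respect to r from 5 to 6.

Factor the denominator: r**2 - 5*r + 6 = (r - 2)(r - 3).
Partial fractions: (-2*r + 1)/((r - 3)*(r - 2)) = 3/(r - 2) - 5/(r - 3).
An antiderivative is F(r) = -5*log(r - 3) + 3*log(r - 2).
Then F(6) - F(5) = (-5*log(3) + 6*log(2)) - (log(27/32)) = -8*log(3) + 11*log(2).

-8*log(3) + 11*log(2)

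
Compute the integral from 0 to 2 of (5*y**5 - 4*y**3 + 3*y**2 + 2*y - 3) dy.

By the power rule, an antiderivative is F(y) = 5*y**6/6 - y**4 + y**3 + y**2 - 3*y.
Then F(2) - F(0) = (130/3) - (0) = 130/3.

130/3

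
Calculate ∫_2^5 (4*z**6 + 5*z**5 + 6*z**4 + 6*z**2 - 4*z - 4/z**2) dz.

4300773/70

By the power rule, an antiderivative is F(z) = 4*z**7/7 + 5*z**6/6 + 6*z**5/5 + 2*z**3 - 2*z**2 + 4/z.
Then F(5) - F(2) = (12939043/210) - (18362/105) = 4300773/70.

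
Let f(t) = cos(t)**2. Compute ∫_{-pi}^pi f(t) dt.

Use the identity cos^2(t) = (1 + cos(2*t))/2.
An antiderivative is F(t) = t/2 + sin(2*t)/4.
Then F(pi) - F(-pi) = (pi/2) - (-pi/2) = pi.

pi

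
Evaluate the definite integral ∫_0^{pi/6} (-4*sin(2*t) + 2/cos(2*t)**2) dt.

-1 + sqrt(3)

An antiderivative is F(t) = 2*cos(2*t) + tan(2*t).
Then F(pi/6) - F(0) = (1 + sqrt(3)) - (2) = -1 + sqrt(3).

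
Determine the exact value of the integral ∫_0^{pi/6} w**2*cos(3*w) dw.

-2/27 + pi**2/108

Integrate by parts twice (u = w^2, dv = cos(3*w) dw).
An antiderivative is F(w) = w**2*sin(3*w)/3 + 2*w*cos(3*w)/9 - 2*sin(3*w)/27.
Then F(pi/6) - F(0) = (-2/27 + pi**2/108) - (0) = -2/27 + pi**2/108.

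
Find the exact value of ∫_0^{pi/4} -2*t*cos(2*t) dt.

Integrate by parts once (u = t, dv = -2*cos(2*t) dt).
An antiderivative is F(t) = -t*sin(2*t) - cos(2*t)/2.
Then F(pi/4) - F(0) = (-pi/4) - (-1/2) = 1/2 - pi/4.

1/2 - pi/4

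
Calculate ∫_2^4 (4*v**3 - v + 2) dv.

238

By the power rule, an antiderivative is F(v) = v**4 - v**2/2 + 2*v.
Then F(4) - F(2) = (256) - (18) = 238.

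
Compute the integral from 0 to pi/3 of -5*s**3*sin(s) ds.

-5*pi - 5*sqrt(3)*pi**2/6 + 5*pi**3/54 + 15*sqrt(3)

Integrate by parts 3 times (u = s^3, dv = -5*sin(s) ds).
An antiderivative is F(s) = 5*s**3*cos(s) - 15*s**2*sin(s) - 30*s*cos(s) + 30*sin(s).
Then F(pi/3) - F(0) = (-5*pi - 5*sqrt(3)*pi**2/6 + 5*pi**3/54 + 15*sqrt(3)) - (0) = -5*pi - 5*sqrt(3)*pi**2/6 + 5*pi**3/54 + 15*sqrt(3).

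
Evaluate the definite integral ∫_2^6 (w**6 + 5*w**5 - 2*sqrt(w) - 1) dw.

By the power rule, an antiderivative is F(w) = w**7/7 + 5*w**6/6 - 4*w**(3/2)/3 - w.
Then F(6) - F(2) = (552054/7 - 8*sqrt(6)) - (1462/21 - 8*sqrt(2)/3) = -8*sqrt(6) + 8*sqrt(2)/3 + 1654700/21.

-8*sqrt(6) + 8*sqrt(2)/3 + 1654700/21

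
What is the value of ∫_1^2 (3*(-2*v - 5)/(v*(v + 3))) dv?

Factor the denominator: v**2 + 3*v = (v + 3)v.
Partial fractions: 3*(-2*v - 5)/(v*(v + 3)) = -1/(v + 3) - 5/v.
An antiderivative is F(v) = -5*log(v) - log(v + 3).
Then F(2) - F(1) = (-5*log(2) - log(5)) - (-log(4)) = -log(40).

-log(40)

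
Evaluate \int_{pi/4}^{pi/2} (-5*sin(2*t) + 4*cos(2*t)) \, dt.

-9/2

An antiderivative is F(t) = 2*sin(2*t) + 5*cos(2*t)/2.
Then F(pi/2) - F(pi/4) = (-5/2) - (2) = -9/2.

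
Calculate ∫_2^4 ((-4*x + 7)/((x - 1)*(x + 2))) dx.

Factor the denominator: x**2 + x - 2 = (x + 2)(x - 1).
Partial fractions: (-4*x + 7)/((x - 1)*(x + 2)) = -5/(x + 2) + 1/(x - 1).
An antiderivative is F(x) = log(x - 1) - 5*log(x + 2).
Then F(4) - F(2) = (-4*log(3) - 5*log(2)) - (-10*log(2)) = log(32/81).

log(32/81)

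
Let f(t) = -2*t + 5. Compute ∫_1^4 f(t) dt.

0

By the power rule, an antiderivative is F(t) = -t**2 + 5*t.
Then F(4) - F(1) = (4) - (4) = 0.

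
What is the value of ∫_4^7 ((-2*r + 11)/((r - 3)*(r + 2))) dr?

Factor the denominator: r**2 - r - 6 = (r + 2)(r - 3).
Partial fractions: (-2*r + 11)/((r - 3)*(r + 2)) = -3/(r + 2) + 1/(r - 3).
An antiderivative is F(r) = log(r - 3) - 3*log(r + 2).
Then F(7) - F(4) = (-6*log(3) + 2*log(2)) - (-3*log(3) - 3*log(2)) = log(32/27).

log(32/27)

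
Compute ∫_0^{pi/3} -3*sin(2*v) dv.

An antiderivative is F(v) = 3*cos(2*v)/2.
Then F(pi/3) - F(0) = (-3/4) - (3/2) = -9/4.

-9/4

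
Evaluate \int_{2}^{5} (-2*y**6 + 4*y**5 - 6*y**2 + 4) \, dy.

By the power rule, an antiderivative is F(y) = -2*y**7/7 + 2*y**6/3 - 2*y**3 + 4*y.
Then F(5) - F(2) = (-254830/21) - (-40/21) = -84930/7.

-84930/7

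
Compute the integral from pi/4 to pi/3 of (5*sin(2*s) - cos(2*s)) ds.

7/4 - sqrt(3)/4

An antiderivative is F(s) = -sin(2*s)/2 - 5*cos(2*s)/2.
Then F(pi/3) - F(pi/4) = (5/4 - sqrt(3)/4) - (-1/2) = 7/4 - sqrt(3)/4.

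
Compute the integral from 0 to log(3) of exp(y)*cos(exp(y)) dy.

-sin(1) + sin(3)

Let u = exp(y), so du = exp(y) dy. When y = 0, u = 1; when y = log(3), u = 3.
The integral becomes ∫ cos(u) du from 1 to 3, with antiderivative sin(u).
Back in y: F(y) = sin(exp(y)).
Then F(log(3)) - F(0) = (sin(3)) - (sin(1)) = -sin(1) + sin(3).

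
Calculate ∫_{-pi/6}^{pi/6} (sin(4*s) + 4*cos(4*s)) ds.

An antiderivative is F(s) = sin(4*s) - cos(4*s)/4.
Then F(pi/6) - F(-pi/6) = (1/8 + sqrt(3)/2) - (1/8 - sqrt(3)/2) = sqrt(3).

sqrt(3)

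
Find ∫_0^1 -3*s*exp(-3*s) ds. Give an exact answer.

(4 - exp(3))*exp(-3)/3

Integrate by parts once (u = s, dv = -3*exp(-3*s) ds).
An antiderivative is F(s) = (3*s + 1)*exp(-3*s)/3.
Then F(1) - F(0) = (4*exp(-3)/3) - (1/3) = (4 - exp(3))*exp(-3)/3.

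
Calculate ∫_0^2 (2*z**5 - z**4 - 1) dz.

194/15

By the power rule, an antiderivative is F(z) = z**6/3 - z**5/5 - z.
Then F(2) - F(0) = (194/15) - (0) = 194/15.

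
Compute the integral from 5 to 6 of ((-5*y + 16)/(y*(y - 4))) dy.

Factor the denominator: y**2 - 4*y = y(y - 4).
Partial fractions: (-5*y + 16)/(y*(y - 4)) = -4/y - 1/(y - 4).
An antiderivative is F(y) = -4*log(y) - log(y - 4).
Then F(6) - F(5) = (-4*log(3) - 5*log(2)) - (-4*log(5)) = -4*log(3) - 5*log(2) + 4*log(5).

-4*log(3) - 5*log(2) + 4*log(5)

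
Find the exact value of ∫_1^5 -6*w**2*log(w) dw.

Integrate by parts once (u = ln w, dv = -6*w**2 dw).
An antiderivative is F(w) = -2*w**3*(3*log(w) - 1)/3.
Then F(5) - F(1) = (250/3 - 250*log(5)) - (2/3) = 248/3 - 250*log(5).

248/3 - 250*log(5)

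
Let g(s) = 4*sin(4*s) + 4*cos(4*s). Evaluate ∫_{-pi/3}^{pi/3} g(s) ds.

An antiderivative is F(s) = sin(4*s) - cos(4*s).
Then F(pi/3) - F(-pi/3) = (1/2 - sqrt(3)/2) - (1/2 + sqrt(3)/2) = -sqrt(3).

-sqrt(3)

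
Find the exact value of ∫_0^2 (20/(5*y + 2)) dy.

Let u = 5*y + 2, so du = 5 dy. When y = 0, u = 2; when y = 2, u = 12.
The integral becomes 4·∫ 1/u du from 2 to 12, with antiderivative 4*log(u).
Back in y: F(y) = 4*log(5*y + 2).
Then F(2) - F(0) = (4*log(3) + 8*log(2)) - (log(16)) = 4*log(2) + 4*log(3).

4*log(2) + 4*log(3)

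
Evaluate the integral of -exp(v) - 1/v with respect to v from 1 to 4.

-exp(4) - log(4) + exp(1)

An antiderivative is F(v) = -exp(v) - log(v).
Then F(4) - F(1) = (-exp(4) - log(4)) - (-exp(1)) = -exp(4) - log(4) + exp(1).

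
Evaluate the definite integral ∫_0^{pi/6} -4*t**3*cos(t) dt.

Integrate by parts 3 times (u = t^3, dv = -4*cos(t) dt).
An antiderivative is F(t) = -4*t**3*sin(t) - 12*t**2*cos(t) + 24*t*sin(t) + 24*cos(t).
Then F(pi/6) - F(0) = (-sqrt(3)*pi**2/6 - pi**3/108 + 2*pi + 12*sqrt(3)) - (24) = -24 - sqrt(3)*pi**2/6 - pi**3/108 + 2*pi + 12*sqrt(3).

-24 - sqrt(3)*pi**2/6 - pi**3/108 + 2*pi + 12*sqrt(3)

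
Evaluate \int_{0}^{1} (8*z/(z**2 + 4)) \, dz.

-8*log(2) + 4*log(5)

Let u = z**2 + 4, so du = 2*z dz. When z = 0, u = 4; when z = 1, u = 5.
The integral becomes 4·∫ 1/u du from 4 to 5, with antiderivative 4*log(u).
Back in z: F(z) = 4*log(z**2 + 4).
Then F(1) - F(0) = (4*log(5)) - (8*log(2)) = -8*log(2) + 4*log(5).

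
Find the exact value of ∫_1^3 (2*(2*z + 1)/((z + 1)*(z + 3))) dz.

-6*log(2) + 5*log(3)

Factor the denominator: z**2 + 4*z + 3 = (z + 3)(z + 1).
Partial fractions: 2*(2*z + 1)/((z + 1)*(z + 3)) = 5/(z + 3) - 1/(z + 1).
An antiderivative is F(z) = -log(z + 1) + 5*log(z + 3).
Then F(3) - F(1) = (3*log(2) + 5*log(3)) - (9*log(2)) = -6*log(2) + 5*log(3).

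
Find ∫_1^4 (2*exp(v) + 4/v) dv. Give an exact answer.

An antiderivative is F(v) = 2*exp(v) + 4*log(v).
Then F(4) - F(1) = (8*log(2) + 2*exp(4)) - (2*exp(1)) = -2*exp(1) + 8*log(2) + 2*exp(4).

-2*exp(1) + 8*log(2) + 2*exp(4)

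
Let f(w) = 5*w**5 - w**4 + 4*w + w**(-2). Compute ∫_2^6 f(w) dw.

186711/5

By the power rule, an antiderivative is F(w) = 5*w**6/6 - w**5/5 + 2*w**2 - 1/w.
Then F(6) - F(2) = (1121899/30) - (1633/30) = 186711/5.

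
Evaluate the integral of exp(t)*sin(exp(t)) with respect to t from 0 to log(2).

-cos(2) + cos(1)

Let u = exp(t), so du = exp(t) dt. When t = 0, u = 1; when t = log(2), u = 2.
The integral becomes ∫ sin(u) du from 1 to 2, with antiderivative -cos(u).
Back in t: F(t) = -cos(exp(t)).
Then F(log(2)) - F(0) = (-cos(2)) - (-cos(1)) = -cos(2) + cos(1).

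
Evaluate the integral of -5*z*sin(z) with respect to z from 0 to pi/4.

Integrate by parts once (u = z, dv = -5*sin(z) dz).
An antiderivative is F(z) = 5*z*cos(z) - 5*sin(z).
Then F(pi/4) - F(0) = (5*sqrt(2)*(-4 + pi)/8) - (0) = 5*sqrt(2)*(-4 + pi)/8.

5*sqrt(2)*(-4 + pi)/8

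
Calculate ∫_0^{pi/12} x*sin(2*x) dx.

Integrate by parts once (u = x, dv = sin(2*x) dx).
An antiderivative is F(x) = -x*cos(2*x)/2 + sin(2*x)/4.
Then F(pi/12) - F(0) = (-sqrt(3)*pi/48 + 1/8) - (0) = -sqrt(3)*pi/48 + 1/8.

-sqrt(3)*pi/48 + 1/8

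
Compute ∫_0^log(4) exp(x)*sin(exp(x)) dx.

cos(1) - cos(4)

Let u = exp(x), so du = exp(x) dx. When x = 0, u = 1; when x = log(4), u = 4.
The integral becomes ∫ sin(u) du from 1 to 4, with antiderivative -cos(u).
Back in x: F(x) = -cos(exp(x)).
Then F(log(4)) - F(0) = (-cos(4)) - (-cos(1)) = cos(1) - cos(4).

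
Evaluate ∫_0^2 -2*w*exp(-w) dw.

Integrate by parts once (u = w, dv = -2*exp(-w) dw).
An antiderivative is F(w) = (2*w + 2)*exp(-w).
Then F(2) - F(0) = (6*exp(-2)) - (2) = -2 + 6*exp(-2).

-2 + 6*exp(-2)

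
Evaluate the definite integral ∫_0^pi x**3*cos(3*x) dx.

4/27 - pi**2/3

Integrate by parts 3 times (u = x^3, dv = cos(3*x) dx).
An antiderivative is F(x) = x**3*sin(3*x)/3 + x**2*cos(3*x)/3 - 2*x*sin(3*x)/9 - 2*cos(3*x)/27.
Then F(pi) - F(0) = (2/27 - pi**2/3) - (-2/27) = 4/27 - pi**2/3.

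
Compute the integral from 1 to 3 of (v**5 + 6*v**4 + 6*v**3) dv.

By the power rule, an antiderivative is F(v) = v**6/6 + 6*v**5/5 + 3*v**4/2.
Then F(3) - F(1) = (2673/5) - (43/15) = 7976/15.

7976/15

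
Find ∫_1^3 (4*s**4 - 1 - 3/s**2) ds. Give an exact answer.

948/5

By the power rule, an antiderivative is F(s) = 4*s**5/5 - s + 3/s.
Then F(3) - F(1) = (962/5) - (14/5) = 948/5.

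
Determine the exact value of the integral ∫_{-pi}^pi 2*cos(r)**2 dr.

Use the identity cos^2(r) = (1 + cos(2*r))/2.
An antiderivative is F(r) = r + sin(2*r)/2.
Then F(pi) - F(-pi) = (pi) - (-pi) = 2*pi.

2*pi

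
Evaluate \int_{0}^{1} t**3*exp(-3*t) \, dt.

Integrate by parts 3 times (u = t^3, dv = exp(-3*t) dt).
An antiderivative is F(t) = (-9*t**3 - 9*t**2 - 6*t - 2)*exp(-3*t)/27.
Then F(1) - F(0) = (-26*exp(-3)/27) - (-2/27) = 2/27 - 26*exp(-3)/27.

2/27 - 26*exp(-3)/27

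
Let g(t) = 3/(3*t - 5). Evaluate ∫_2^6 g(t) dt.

An antiderivative is F(t) = log(3*t - 5).
Then F(6) - F(2) = (log(13)) - (0) = log(13).

log(13)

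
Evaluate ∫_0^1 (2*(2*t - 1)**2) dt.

2/3

Let u = 2*t - 1, so du = 2 dt. When t = 0, u = -1; when t = 1, u = 1.
The integral becomes ∫ u**2 du from -1 to 1, with antiderivative u**3/3.
Back in t: F(t) = (2*t - 1)**3/3.
Then F(1) - F(0) = (1/3) - (-1/3) = 2/3.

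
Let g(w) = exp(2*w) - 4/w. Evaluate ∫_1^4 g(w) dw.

An antiderivative is F(w) = exp(2*w)/2 - 4*log(w).
Then F(4) - F(1) = (-8*log(2) + exp(8)/2) - (exp(2)/2) = -8*log(2) - exp(2)/2 + exp(8)/2.

-8*log(2) - exp(2)/2 + exp(8)/2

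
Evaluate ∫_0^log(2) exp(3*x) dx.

Let u = exp(x), so du = exp(x) dx. When x = 0, u = 1; when x = log(2), u = 2.
The integral becomes ∫ u**2 du from 1 to 2, with antiderivative u**3/3.
Back in x: F(x) = exp(3*x)/3.
Then F(log(2)) - F(0) = (8/3) - (1/3) = 7/3.

7/3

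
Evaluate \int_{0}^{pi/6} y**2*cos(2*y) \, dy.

-sqrt(3)/8 + sqrt(3)*pi**2/144 + pi/24

Integrate by parts twice (u = y^2, dv = cos(2*y) dy).
An antiderivative is F(y) = y**2*sin(2*y)/2 + y*cos(2*y)/2 - sin(2*y)/4.
Then F(pi/6) - F(0) = (-sqrt(3)/8 + sqrt(3)*pi**2/144 + pi/24) - (0) = -sqrt(3)/8 + sqrt(3)*pi**2/144 + pi/24.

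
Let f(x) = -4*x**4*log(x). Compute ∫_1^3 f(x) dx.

Integrate by parts once (u = ln x, dv = -4*x**4 dx).
An antiderivative is F(x) = -4*x**5*(5*log(x) - 1)/25.
Then F(3) - F(1) = (972/25 - 972*log(3)/5) - (4/25) = 968/25 - 972*log(3)/5.

968/25 - 972*log(3)/5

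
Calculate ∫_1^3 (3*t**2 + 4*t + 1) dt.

By the power rule, an antiderivative is F(t) = t**3 + 2*t**2 + t.
Then F(3) - F(1) = (48) - (4) = 44.

44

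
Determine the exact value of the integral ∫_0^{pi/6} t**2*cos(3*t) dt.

-2/27 + pi**2/108

Integrate by parts twice (u = t^2, dv = cos(3*t) dt).
An antiderivative is F(t) = t**2*sin(3*t)/3 + 2*t*cos(3*t)/9 - 2*sin(3*t)/27.
Then F(pi/6) - F(0) = (-2/27 + pi**2/108) - (0) = -2/27 + pi**2/108.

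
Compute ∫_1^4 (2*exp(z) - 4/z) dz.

An antiderivative is F(z) = 2*exp(z) - 4*log(z).
Then F(4) - F(1) = (-8*log(2) + 2*exp(4)) - (2*exp(1)) = -8*log(2) - 2*exp(1) + 2*exp(4).

-8*log(2) - 2*exp(1) + 2*exp(4)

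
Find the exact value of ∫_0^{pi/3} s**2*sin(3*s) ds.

Integrate by parts twice (u = s^2, dv = sin(3*s) ds).
An antiderivative is F(s) = -s**2*cos(3*s)/3 + 2*s*sin(3*s)/9 + 2*cos(3*s)/27.
Then F(pi/3) - F(0) = (-2/27 + pi**2/27) - (2/27) = -4/27 + pi**2/27.

-4/27 + pi**2/27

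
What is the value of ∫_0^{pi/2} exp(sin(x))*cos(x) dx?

-1 + E

Let u = sin(x), so du = cos(x) dx. When x = 0, u = 0; when x = pi/2, u = 1.
The integral becomes ∫ exp(u) du from 0 to 1, with antiderivative exp(u).
Back in x: F(x) = exp(sin(x)).
Then F(pi/2) - F(0) = (E) - (1) = -1 + E.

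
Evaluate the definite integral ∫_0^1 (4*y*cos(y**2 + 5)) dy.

Let u = y**2 + 5, so du = 2*y dy. When y = 0, u = 5; when y = 1, u = 6.
The integral becomes 2·∫ cos(u) du from 5 to 6, with antiderivative 2*sin(u).
Back in y: F(y) = 2*sin(y**2 + 5).
Then F(1) - F(0) = (2*sin(6)) - (2*sin(5)) = 2*sin(6) - 2*sin(5).

2*sin(6) - 2*sin(5)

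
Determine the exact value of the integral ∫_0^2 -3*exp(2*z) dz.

An antiderivative is F(z) = -3*exp(2*z)/2.
Then F(2) - F(0) = (-3*exp(4)/2) - (-3/2) = 3/2 - 3*exp(4)/2.

3/2 - 3*exp(4)/2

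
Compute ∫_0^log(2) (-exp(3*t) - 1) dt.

-7/3 - log(2)

An antiderivative is F(t) = -exp(3*t)/3 - t.
Then F(log(2)) - F(0) = (-8/3 - log(2)) - (-1/3) = -7/3 - log(2).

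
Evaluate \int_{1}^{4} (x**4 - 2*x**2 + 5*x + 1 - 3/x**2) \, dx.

By the power rule, an antiderivative is F(x) = x**5/5 - 2*x**3/3 + 5*x**2/2 + x + 3/x.
Then F(4) - F(1) = (12413/60) - (181/30) = 4017/20.

4017/20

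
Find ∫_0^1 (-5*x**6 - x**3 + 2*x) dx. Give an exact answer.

1/28

By the power rule, an antiderivative is F(x) = -5*x**7/7 - x**4/4 + x**2.
Then F(1) - F(0) = (1/28) - (0) = 1/28.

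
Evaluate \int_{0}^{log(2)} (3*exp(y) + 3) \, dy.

3*log(2) + 3

An antiderivative is F(y) = 3*y + 3*exp(y).
Then F(log(2)) - F(0) = (3*log(2) + 6) - (3) = 3*log(2) + 3.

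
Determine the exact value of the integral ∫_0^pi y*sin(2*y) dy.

Integrate by parts once (u = y, dv = sin(2*y) dy).
An antiderivative is F(y) = -y*cos(2*y)/2 + sin(2*y)/4.
Then F(pi) - F(0) = (-pi/2) - (0) = -pi/2.

-pi/2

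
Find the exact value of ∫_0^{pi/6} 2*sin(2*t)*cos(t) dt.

4/3 - sqrt(3)/2

Use the identity sin(2*t)cos(t) = [sin(3*t) + sin(t)]/2.
An antiderivative is F(t) = -cos(t) - cos(3*t)/3.
Then F(pi/6) - F(0) = (-sqrt(3)/2) - (-4/3) = 4/3 - sqrt(3)/2.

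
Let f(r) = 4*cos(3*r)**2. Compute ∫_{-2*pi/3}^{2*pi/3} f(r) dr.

Use the identity cos^2(3*r) = (1 + cos(6*r))/2.
An antiderivative is F(r) = 2*r + sin(6*r)/3.
Then F(2*pi/3) - F(-2*pi/3) = (4*pi/3) - (-4*pi/3) = 8*pi/3.

8*pi/3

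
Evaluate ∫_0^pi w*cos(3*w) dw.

-2/9

Integrate by parts once (u = w, dv = cos(3*w) dw).
An antiderivative is F(w) = w*sin(3*w)/3 + cos(3*w)/9.
Then F(pi) - F(0) = (-1/9) - (1/9) = -2/9.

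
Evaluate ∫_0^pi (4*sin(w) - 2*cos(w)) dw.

8

An antiderivative is F(w) = -2*sin(w) - 4*cos(w).
Then F(pi) - F(0) = (4) - (-4) = 8.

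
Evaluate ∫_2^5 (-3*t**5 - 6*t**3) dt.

-8694

By the power rule, an antiderivative is F(t) = -t**6/2 - 3*t**4/2.
Then F(5) - F(2) = (-8750) - (-56) = -8694.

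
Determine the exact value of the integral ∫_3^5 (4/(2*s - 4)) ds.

An antiderivative is F(s) = 2*log(2*s - 4).
Then F(5) - F(3) = (log(36)) - (log(4)) = log(9).

log(9)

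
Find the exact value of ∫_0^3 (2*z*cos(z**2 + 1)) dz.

Let u = z**2 + 1, so du = 2*z dz. When z = 0, u = 1; when z = 3, u = 10.
The integral becomes ∫ cos(u) du from 1 to 10, with antiderivative sin(u).
Back in z: F(z) = sin(z**2 + 1).
Then F(3) - F(0) = (sin(10)) - (sin(1)) = -sin(1) + sin(10).

-sin(1) + sin(10)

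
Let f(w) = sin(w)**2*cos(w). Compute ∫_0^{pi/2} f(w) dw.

Let u = sin(w), so du = cos(w) dw. When w = 0, u = 0; when w = pi/2, u = 1.
The integral becomes ∫ u**2 du from 0 to 1, with antiderivative u**3/3.
Back in w: F(w) = sin(w)**3/3.
Then F(pi/2) - F(0) = (1/3) - (0) = 1/3.

1/3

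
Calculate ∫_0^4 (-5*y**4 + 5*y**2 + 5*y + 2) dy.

-2608/3

By the power rule, an antiderivative is F(y) = -y**5 + 5*y**3/3 + 5*y**2/2 + 2*y.
Then F(4) - F(0) = (-2608/3) - (0) = -2608/3.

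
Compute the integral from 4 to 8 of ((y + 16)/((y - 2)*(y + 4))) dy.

Factor the denominator: y**2 + 2*y - 8 = (y + 4)(y - 2).
Partial fractions: (y + 16)/((y - 2)*(y + 4)) = -2/(y + 4) + 3/(y - 2).
An antiderivative is F(y) = 3*log(y - 2) - 2*log(y + 4).
Then F(8) - F(4) = (log(3/2)) - (-log(8)) = log(12).

log(12)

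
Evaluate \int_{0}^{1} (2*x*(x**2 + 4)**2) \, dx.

61/3

Let u = x**2 + 4, so du = 2*x dx. When x = 0, u = 4; when x = 1, u = 5.
The integral becomes ∫ u**2 du from 4 to 5, with antiderivative u**3/3.
Back in x: F(x) = (x**2 + 4)**3/3.
Then F(1) - F(0) = (125/3) - (64/3) = 61/3.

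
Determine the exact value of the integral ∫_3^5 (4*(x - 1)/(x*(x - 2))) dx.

Factor the denominator: x**2 - 2*x = x(x - 2).
Partial fractions: 4*(x - 1)/(x*(x - 2)) = 2/x + 2/(x - 2).
An antiderivative is F(x) = 2*log(x) + 2*log(x - 2).
Then F(5) - F(3) = (2*log(3) + 2*log(5)) - (log(9)) = log(25).

log(25)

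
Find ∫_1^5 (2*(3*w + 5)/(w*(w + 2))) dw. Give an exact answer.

Factor the denominator: w**2 + 2*w = (w + 2)w.
Partial fractions: 2*(3*w + 5)/(w*(w + 2)) = 1/(w + 2) + 5/w.
An antiderivative is F(w) = 5*log(w) + log(w + 2).
Then F(5) - F(1) = (log(7) + 5*log(5)) - (log(3)) = -log(3) + log(7) + 5*log(5).

-log(3) + log(7) + 5*log(5)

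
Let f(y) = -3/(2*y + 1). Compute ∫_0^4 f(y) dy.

-log(27)

An antiderivative is F(y) = -3*log(2*y + 1)/2.
Then F(4) - F(0) = (-log(27)) - (0) = -log(27).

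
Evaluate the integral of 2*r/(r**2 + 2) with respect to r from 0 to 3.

log(11/2)

Let u = r**2 + 2, so du = 2*r dr. When r = 0, u = 2; when r = 3, u = 11.
The integral becomes ∫ 1/u du from 2 to 11, with antiderivative log(u).
Back in r: F(r) = log(r**2 + 2).
Then F(3) - F(0) = (log(11)) - (log(2)) = log(11/2).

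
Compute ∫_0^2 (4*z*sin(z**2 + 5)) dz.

Let u = z**2 + 5, so du = 2*z dz. When z = 0, u = 5; when z = 2, u = 9.
The integral becomes 2·∫ sin(u) du from 5 to 9, with antiderivative -2*cos(u).
Back in z: F(z) = -2*cos(z**2 + 5).
Then F(2) - F(0) = (-2*cos(9)) - (-2*cos(5)) = 2*cos(5) - 2*cos(9).

2*cos(5) - 2*cos(9)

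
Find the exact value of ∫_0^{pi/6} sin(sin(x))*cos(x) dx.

Let u = sin(x), so du = cos(x) dx. When x = 0, u = 0; when x = pi/6, u = 1/2.
The integral becomes ∫ sin(u) du from 0 to 1/2, with antiderivative -cos(u).
Back in x: F(x) = -cos(sin(x)).
Then F(pi/6) - F(0) = (-cos(1/2)) - (-1) = 1 - cos(1/2).

1 - cos(1/2)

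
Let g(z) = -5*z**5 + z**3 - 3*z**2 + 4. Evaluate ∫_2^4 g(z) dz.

-3348

By the power rule, an antiderivative is F(z) = -5*z**6/6 + z**4/4 - z**3 + 4*z.
Then F(4) - F(2) = (-10192/3) - (-148/3) = -3348.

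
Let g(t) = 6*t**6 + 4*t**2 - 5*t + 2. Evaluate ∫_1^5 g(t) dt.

1408612/21

By the power rule, an antiderivative is F(t) = 6*t**7/7 + 4*t**3/3 - 5*t**2/2 + 2*t.
Then F(5) - F(1) = (2817295/42) - (71/42) = 1408612/21.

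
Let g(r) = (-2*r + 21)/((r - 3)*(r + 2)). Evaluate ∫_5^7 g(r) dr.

-10*log(3) + 3*log(2) + 5*log(7)

Factor the denominator: r**2 - r - 6 = (r + 2)(r - 3).
Partial fractions: (-2*r + 21)/((r - 3)*(r + 2)) = -5/(r + 2) + 3/(r - 3).
An antiderivative is F(r) = 3*log(r - 3) - 5*log(r + 2).
Then F(7) - F(5) = (-10*log(3) + 6*log(2)) - (-5*log(7) + 3*log(2)) = -10*log(3) + 3*log(2) + 5*log(7).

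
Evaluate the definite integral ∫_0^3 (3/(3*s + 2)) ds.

log(11/2)

An antiderivative is F(s) = log(3*s + 2).
Then F(3) - F(0) = (log(11)) - (log(2)) = log(11/2).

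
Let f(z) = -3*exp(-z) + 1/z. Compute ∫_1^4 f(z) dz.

An antiderivative is F(z) = log(z) + 3*exp(-z).
Then F(4) - F(1) = ((3 + log(4**exp(4)))*exp(-4)) - (3*exp(-1)) = (-3*exp(3) + 3 + log(4**exp(4)))*exp(-4).

(-3*exp(3) + 3 + log(4**exp(4)))*exp(-4)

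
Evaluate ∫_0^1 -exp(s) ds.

An antiderivative is F(s) = -exp(s).
Then F(1) - F(0) = (-E) - (-1) = 1 - E.

1 - E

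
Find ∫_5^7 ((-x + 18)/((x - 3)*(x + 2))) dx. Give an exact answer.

-8*log(3) + 3*log(2) + 4*log(7)

Factor the denominator: x**2 - x - 6 = (x + 2)(x - 3).
Partial fractions: (-x + 18)/((x - 3)*(x + 2)) = -4/(x + 2) + 3/(x - 3).
An antiderivative is F(x) = 3*log(x - 3) - 4*log(x + 2).
Then F(7) - F(5) = (-8*log(3) + 6*log(2)) - (-4*log(7) + 3*log(2)) = -8*log(3) + 3*log(2) + 4*log(7).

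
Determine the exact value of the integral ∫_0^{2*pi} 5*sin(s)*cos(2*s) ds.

Use the identity sin(s)cos(2*s) = [sin(3*s) + sin(-s)]/2.
An antiderivative is F(s) = 5*cos(s)/2 - 5*cos(3*s)/6.
Then F(2*pi) - F(0) = (5/3) - (5/3) = 0.

0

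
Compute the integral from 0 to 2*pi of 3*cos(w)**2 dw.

3*pi

Use the identity cos^2(w) = (1 + cos(2*w))/2.
An antiderivative is F(w) = 3*w/2 + 3*sin(2*w)/4.
Then F(2*pi) - F(0) = (3*pi) - (0) = 3*pi.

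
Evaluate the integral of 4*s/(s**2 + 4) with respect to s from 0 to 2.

Let u = s**2 + 4, so du = 2*s ds. When s = 0, u = 4; when s = 2, u = 8.
The integral becomes 2·∫ 1/u du from 4 to 8, with antiderivative 2*log(u).
Back in s: F(s) = 2*log(s**2 + 4).
Then F(2) - F(0) = (log(64)) - (log(16)) = log(4).

log(4)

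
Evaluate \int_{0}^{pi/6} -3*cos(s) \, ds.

-3/2

An antiderivative is F(s) = -3*sin(s).
Then F(pi/6) - F(0) = (-3/2) - (0) = -3/2.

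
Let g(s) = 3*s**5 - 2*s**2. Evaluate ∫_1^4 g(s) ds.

By the power rule, an antiderivative is F(s) = s**6/2 - 2*s**3/3.
Then F(4) - F(1) = (6016/3) - (-1/6) = 4011/2.

4011/2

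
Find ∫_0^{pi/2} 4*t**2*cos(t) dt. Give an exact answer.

-8 + pi**2

Integrate by parts twice (u = t^2, dv = 4*cos(t) dt).
An antiderivative is F(t) = 4*t**2*sin(t) + 8*t*cos(t) - 8*sin(t).
Then F(pi/2) - F(0) = (-8 + pi**2) - (0) = -8 + pi**2.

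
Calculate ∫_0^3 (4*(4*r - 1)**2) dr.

444

Let u = 4*r - 1, so du = 4 dr. When r = 0, u = -1; when r = 3, u = 11.
The integral becomes ∫ u**2 du from -1 to 11, with antiderivative u**3/3.
Back in r: F(r) = (4*r - 1)**3/3.
Then F(3) - F(0) = (1331/3) - (-1/3) = 444.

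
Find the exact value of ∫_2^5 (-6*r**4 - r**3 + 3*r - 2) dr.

-76767/20

By the power rule, an antiderivative is F(r) = -6*r**5/5 - r**4/4 + 3*r**2/2 - 2*r.
Then F(5) - F(2) = (-15515/4) - (-202/5) = -76767/20.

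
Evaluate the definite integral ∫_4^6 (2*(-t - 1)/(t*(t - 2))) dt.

Factor the denominator: t**2 - 2*t = t(t - 2).
Partial fractions: 2*(-t - 1)/(t*(t - 2)) = 1/t - 3/(t - 2).
An antiderivative is F(t) = log(t) - 3*log(t - 2).
Then F(6) - F(4) = (log(3/32)) - (-log(2)) = log(3/16).

log(3/16)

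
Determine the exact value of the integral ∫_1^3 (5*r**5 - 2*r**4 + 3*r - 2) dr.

By the power rule, an antiderivative is F(r) = 5*r**6/6 - 2*r**5/5 + 3*r**2/2 - 2*r.
Then F(3) - F(1) = (2589/5) - (-1/15) = 7768/15.

7768/15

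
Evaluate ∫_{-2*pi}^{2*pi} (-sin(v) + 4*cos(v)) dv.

An antiderivative is F(v) = 4*sin(v) + cos(v).
Then F(2*pi) - F(-2*pi) = (1) - (1) = 0.

0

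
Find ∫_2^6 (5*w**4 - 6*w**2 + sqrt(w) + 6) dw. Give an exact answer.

By the power rule, an antiderivative is F(w) = w**5 + 2*w**(3/2)/3 - 2*w**3 + 6*w.
Then F(6) - F(2) = (4*sqrt(6) + 7380) - (4*sqrt(2)/3 + 28) = -4*sqrt(2)/3 + 4*sqrt(6) + 7352.

-4*sqrt(2)/3 + 4*sqrt(6) + 7352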